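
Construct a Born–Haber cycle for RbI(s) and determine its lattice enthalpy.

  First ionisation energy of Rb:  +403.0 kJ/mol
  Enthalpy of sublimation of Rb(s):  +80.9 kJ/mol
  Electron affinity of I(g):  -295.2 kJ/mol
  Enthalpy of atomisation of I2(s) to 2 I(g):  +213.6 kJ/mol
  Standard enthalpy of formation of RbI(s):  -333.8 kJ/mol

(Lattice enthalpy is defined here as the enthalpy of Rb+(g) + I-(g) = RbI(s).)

ΔHf° = 1·ΔHsub + 1·(ΣIE) + 1/2·D(I2) + 1·EA + U
-333.8 = 1·(+80.9) + 1·(+403.0) + 1/2·(+213.6) + 1·(-295.2) + U
U = -333.8 − (+295.5) = -629.3 kJ/mol

U = -629.3 kJ/mol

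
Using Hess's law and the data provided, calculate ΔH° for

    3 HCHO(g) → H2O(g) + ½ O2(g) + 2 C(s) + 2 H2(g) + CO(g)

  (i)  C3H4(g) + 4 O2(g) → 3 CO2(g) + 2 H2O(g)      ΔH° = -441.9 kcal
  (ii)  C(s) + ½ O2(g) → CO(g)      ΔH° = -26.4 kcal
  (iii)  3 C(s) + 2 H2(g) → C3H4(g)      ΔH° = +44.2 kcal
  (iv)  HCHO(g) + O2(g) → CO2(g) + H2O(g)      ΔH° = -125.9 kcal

(i) reversed: +441.9 kcal
(ii) as written (CO(g) already on the product side): -26.4 kcal
(iii) reversed (H2(g) must end up as a product): -44.2 kcal
(iv) × 3 (scale by 3 for the 3 HCHO(g)): (3)·(-125.9) = -377.7 kcal
Summing the manipulated equations, ΔH° = (-1)·(-441.9) + (1)·(-26.4) + (-1)·(+44.2) + (3)·(-125.9) = -6.4 kcal

ΔH° = -6.4 kcal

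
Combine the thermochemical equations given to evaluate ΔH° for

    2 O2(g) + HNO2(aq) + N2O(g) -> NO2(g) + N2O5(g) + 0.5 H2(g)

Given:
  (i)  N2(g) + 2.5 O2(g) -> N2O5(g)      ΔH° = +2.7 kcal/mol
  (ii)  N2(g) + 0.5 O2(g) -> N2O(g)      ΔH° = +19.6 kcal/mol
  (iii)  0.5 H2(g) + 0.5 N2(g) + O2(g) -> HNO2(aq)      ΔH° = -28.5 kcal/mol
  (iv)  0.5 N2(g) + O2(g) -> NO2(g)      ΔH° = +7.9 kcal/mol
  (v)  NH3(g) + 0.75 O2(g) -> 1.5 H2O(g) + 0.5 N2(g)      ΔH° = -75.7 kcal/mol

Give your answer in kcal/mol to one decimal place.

(i) as written: +2.7 kcal/mol
(ii) reversed: -19.6 kcal/mol
(iii) reversed: +28.5 kcal/mol
(iv) as written: +7.9 kcal/mol
(v): not needed.
Combining the equations, ΔH° = (1)·(+2.7) + (-1)·(+19.6) + (-1)·(-28.5) + (1)·(+7.9) = 19.5 kcal/mol

ΔH° = 19.5 kcal/mol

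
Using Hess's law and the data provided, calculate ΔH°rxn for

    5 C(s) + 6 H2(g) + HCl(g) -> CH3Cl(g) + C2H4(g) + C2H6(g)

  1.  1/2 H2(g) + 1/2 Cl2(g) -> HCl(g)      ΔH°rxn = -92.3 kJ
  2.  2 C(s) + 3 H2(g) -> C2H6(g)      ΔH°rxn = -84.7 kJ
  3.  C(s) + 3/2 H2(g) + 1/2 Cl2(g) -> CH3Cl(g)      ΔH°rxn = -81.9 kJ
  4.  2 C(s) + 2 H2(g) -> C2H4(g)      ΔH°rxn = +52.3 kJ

eq. 1 reversed: +92.3 kJ
eq. 2 as written: -84.7 kJ
eq. 3 as written: -81.9 kJ
eq. 4 as written: +52.3 kJ
ΔH°rxn = (+92.3) + (-84.7) + (-81.9) + (+52.3) = -22.0 kJ

ΔH°rxn = -22.0 kJ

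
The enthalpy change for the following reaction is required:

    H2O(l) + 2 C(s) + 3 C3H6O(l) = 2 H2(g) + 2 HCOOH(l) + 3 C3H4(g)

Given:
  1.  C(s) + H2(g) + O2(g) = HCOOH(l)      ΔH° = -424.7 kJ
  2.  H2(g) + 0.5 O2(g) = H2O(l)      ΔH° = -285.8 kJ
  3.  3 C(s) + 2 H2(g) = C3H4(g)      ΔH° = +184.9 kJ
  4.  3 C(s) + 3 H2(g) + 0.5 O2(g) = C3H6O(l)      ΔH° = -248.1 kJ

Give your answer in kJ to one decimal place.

ΔH° = 735.4 kJ

eq. 1 × 2: (2)·(-424.7) = -849.4 kJ
eq. 2 reversed: +285.8 kJ
eq. 3 × 3: (3)·(+184.9) = +554.7 kJ
eq. 4 reversed and × 3: (-3)·(-248.1) = +744.3 kJ
Since enthalpy is a state function, ΔH° = (2)·(-424.7) + (-1)·(-285.8) + (3)·(+184.9) + (-3)·(-248.1) = 735.4 kJ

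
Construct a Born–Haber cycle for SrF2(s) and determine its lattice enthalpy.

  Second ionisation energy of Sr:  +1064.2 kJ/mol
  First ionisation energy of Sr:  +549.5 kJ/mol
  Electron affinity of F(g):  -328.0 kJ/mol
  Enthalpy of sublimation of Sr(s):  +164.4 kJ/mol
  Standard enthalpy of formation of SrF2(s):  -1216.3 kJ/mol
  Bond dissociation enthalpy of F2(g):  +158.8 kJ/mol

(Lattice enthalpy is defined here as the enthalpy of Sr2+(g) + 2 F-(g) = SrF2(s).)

ΔHf° = 1·ΔHsub + 1·(ΣIE) + 1·D(F2) + 2·EA + U
-1216.3 = 1·(+164.4) + 1·(+1613.7) + 1·(+158.8) + 2·(-328.0) + U
U = -1216.3 − (+1280.9) = -2497.2 kJ/mol

U = -2497.2 kJ/mol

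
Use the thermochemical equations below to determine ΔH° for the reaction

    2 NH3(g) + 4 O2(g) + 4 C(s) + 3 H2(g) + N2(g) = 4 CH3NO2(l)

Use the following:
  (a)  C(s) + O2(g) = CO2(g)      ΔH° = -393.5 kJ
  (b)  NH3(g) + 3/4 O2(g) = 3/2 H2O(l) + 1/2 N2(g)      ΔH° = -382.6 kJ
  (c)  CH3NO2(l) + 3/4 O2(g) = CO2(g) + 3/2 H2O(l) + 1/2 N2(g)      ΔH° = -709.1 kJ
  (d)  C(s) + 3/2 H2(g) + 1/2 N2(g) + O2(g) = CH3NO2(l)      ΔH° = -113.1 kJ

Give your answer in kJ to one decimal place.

(a) × 2: (2)·(-393.5) = -787.0 kJ
(b) × 2 (scale by 2 for the 2 NH3(g)): (2)·(-382.6) = -765.2 kJ
(c) reversed and × 2: (-2)·(-709.1) = +1418.2 kJ
(d) × 2 (scale by 2 for the 3 H2(g)): (2)·(-113.1) = -226.2 kJ
By Hess's law, ΔH° = (-787.0) + (-765.2) + (+1418.2) + (-226.2) = -360.2 kJ

ΔH° = -360.2 kJ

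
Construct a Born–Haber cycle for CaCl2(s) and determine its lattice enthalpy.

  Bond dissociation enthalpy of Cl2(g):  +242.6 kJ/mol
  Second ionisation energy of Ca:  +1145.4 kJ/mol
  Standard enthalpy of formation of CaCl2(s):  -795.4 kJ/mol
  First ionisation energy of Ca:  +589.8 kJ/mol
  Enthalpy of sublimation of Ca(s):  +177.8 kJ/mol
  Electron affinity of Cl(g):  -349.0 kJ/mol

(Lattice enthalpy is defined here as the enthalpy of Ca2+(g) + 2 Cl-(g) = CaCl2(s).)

U = -2253.0 kJ/mol

ΔHf° = 1·ΔHsub + 1·(ΣIE) + 1·D(Cl2) + 2·EA + U
-795.4 = 1·(+177.8) + 1·(+1735.2) + 1·(+242.6) + 2·(-349.0) + U
U = -795.4 − (+1457.6) = -2253.0 kJ/mol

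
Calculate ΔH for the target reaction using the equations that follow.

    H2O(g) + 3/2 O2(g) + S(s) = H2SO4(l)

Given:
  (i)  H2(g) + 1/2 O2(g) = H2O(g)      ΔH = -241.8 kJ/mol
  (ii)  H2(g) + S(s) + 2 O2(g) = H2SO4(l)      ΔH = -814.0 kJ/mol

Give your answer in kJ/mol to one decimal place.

(i) reversed (reverse to put H2O(g) on the reactant side): +241.8 kJ/mol
(ii) as written (H2SO4(l) already on the product side): -814.0 kJ/mol
ΔH = (-1)·(-241.8) + (1)·(-814.0) = -572.2 kJ/mol

ΔH = -572.2 kJ/mol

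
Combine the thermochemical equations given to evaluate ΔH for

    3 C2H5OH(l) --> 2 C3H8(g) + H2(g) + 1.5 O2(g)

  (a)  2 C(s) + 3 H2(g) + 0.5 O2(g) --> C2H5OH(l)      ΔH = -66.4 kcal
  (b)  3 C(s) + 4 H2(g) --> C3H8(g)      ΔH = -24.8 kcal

(a) reversed and × 3: (-3)·(-66.4) = +199.2 kcal
(b) × 2: (2)·(-24.8) = -49.6 kcal
Combining the equations, ΔH = (+199.2) + (-49.6) = 149.6 kcal

ΔH = 149.6 kcal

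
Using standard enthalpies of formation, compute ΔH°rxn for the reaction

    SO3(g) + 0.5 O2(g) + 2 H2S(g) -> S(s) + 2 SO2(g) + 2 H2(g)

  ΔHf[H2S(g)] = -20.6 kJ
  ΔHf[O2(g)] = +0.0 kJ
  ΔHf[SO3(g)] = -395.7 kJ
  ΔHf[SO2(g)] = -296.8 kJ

Products: 1·(+0.0) + 2·(-296.8) + 2·(+0.0) = -593.6
Reactants: 1·(-395.7) + 1/2·(+0.0) + 2·(-20.6) = -436.9
ΔH°rxn = (-593.6) − (-436.9) = -156.7 kJ

ΔH°rxn = -156.7 kJ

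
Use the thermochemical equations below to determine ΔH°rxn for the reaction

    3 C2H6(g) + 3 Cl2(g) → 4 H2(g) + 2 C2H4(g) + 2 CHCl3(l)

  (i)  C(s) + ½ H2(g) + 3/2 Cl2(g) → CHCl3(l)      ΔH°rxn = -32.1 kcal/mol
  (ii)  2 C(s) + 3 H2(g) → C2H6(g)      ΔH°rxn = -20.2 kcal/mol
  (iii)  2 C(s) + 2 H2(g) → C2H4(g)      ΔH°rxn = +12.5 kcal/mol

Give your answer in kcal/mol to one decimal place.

ΔH°rxn = 21.4 kcal/mol

(i) × 2: (2)·(-32.1) = -64.2 kcal/mol
(ii) reversed and × 3: (-3)·(-20.2) = +60.6 kcal/mol
(iii) × 2: (2)·(+12.5) = +25.0 kcal/mol
Summing the manipulated equations, ΔH°rxn = (2)·(-32.1) + (-3)·(-20.2) + (2)·(+12.5) = 21.4 kcal/mol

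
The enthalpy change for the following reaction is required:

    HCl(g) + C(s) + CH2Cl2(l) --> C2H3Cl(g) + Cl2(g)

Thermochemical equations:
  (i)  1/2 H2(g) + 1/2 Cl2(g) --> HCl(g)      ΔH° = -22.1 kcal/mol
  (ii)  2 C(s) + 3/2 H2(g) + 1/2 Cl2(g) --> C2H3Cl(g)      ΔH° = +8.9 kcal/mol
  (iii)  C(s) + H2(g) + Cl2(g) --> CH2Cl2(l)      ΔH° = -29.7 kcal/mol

(i) reversed: +22.1 kcal/mol
(ii) as written: +8.9 kcal/mol
(iii) reversed: +29.7 kcal/mol
ΔH° = (-1)·(-22.1) + (1)·(+8.9) + (-1)·(-29.7) = 60.7 kcal/mol

ΔH° = 60.7 kcal/mol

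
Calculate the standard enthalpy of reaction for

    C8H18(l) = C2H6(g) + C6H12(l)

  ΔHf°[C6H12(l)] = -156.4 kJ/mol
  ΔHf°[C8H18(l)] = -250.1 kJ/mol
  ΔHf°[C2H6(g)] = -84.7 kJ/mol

Products: 1·(-84.7) + 1·(-156.4) = -241.1
Reactants: 1·(-250.1) = -250.1
ΔHrxn = (-241.1) − (-250.1) = 9.0 kJ/mol

ΔHrxn = 9.0 kJ/mol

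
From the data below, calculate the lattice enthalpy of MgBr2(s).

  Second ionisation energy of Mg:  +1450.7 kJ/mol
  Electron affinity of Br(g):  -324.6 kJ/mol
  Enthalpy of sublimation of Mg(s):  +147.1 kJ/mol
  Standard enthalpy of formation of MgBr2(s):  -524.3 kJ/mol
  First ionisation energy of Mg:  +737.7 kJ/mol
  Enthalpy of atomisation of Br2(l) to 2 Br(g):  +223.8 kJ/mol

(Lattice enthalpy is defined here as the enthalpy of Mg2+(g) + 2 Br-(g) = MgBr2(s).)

ΔHf° = 1·ΔHsub + 1·(ΣIE) + 1·D(Br2) + 2·EA + U
-524.3 = 1·(+147.1) + 1·(+2188.4) + 1·(+223.8) + 2·(-324.6) + U
U = -524.3 − (+1910.1) = -2434.4 kJ/mol

U = -2434.4 kJ/mol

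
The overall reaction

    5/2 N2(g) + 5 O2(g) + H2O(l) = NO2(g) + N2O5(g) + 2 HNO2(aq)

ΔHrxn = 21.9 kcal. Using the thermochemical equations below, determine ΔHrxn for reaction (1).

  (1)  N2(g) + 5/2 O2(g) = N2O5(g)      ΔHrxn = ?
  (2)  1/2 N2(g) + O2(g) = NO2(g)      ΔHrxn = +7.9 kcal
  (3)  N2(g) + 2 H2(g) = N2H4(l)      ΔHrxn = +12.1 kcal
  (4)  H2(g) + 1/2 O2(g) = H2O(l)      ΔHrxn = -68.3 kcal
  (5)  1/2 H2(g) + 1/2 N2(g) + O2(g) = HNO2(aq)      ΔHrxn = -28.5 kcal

(1) as written (N2O5(g) already on the product side): contributes x
(2) as written (NO2(g) already on the product side): +7.9 kcal
(3): not needed (N2H4(l) appears nowhere else).
(4) reversed (H2O(l) must end up as a reactant): +68.3 kcal
(5) × 2 (×2 to match 2 HNO2(aq) in the target): (2)·(-28.5) = -57.0 kcal
+21.9 = (+7.9) + (+68.3) + (-57.0) + x
x = (+21.9 − (+19.2)) / (1) = 2.7 kcal

ΔHrxn = 2.7 kcal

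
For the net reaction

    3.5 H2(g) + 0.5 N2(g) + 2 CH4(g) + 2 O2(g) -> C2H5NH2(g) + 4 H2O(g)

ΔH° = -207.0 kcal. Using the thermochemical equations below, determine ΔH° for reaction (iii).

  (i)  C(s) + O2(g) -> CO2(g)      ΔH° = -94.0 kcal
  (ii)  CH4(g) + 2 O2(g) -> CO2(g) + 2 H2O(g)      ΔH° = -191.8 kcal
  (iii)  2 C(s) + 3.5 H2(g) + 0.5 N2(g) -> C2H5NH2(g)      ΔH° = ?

ΔH° = -11.4 kcal

(i) reversed and × 2: (-2)·(-94.0) = +188.0 kcal
(ii) × 2 (scale by 2 for the 2 CH4(g)): (2)·(-191.8) = -383.6 kcal
(iii) as written (C2H5NH2(g) already on the product side): contributes x
-207.0 = (+188.0) + (-383.6) + x
x = (-207.0 − (-195.6)) / (1) = -11.4 kcal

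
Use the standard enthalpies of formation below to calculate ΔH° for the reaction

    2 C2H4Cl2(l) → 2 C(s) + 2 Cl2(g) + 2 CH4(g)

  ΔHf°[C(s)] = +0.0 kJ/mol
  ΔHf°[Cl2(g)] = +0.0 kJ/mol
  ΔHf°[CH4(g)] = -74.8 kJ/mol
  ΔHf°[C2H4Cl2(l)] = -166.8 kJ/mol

ΔH° = 184.0 kJ/mol

Products: 2·(+0.0) + 2·(+0.0) + 2·(-74.8) = -149.6
Reactants: 2·(-166.8) = -333.6
ΔH° = (-149.6) − (-333.6) = 184.0 kJ/mol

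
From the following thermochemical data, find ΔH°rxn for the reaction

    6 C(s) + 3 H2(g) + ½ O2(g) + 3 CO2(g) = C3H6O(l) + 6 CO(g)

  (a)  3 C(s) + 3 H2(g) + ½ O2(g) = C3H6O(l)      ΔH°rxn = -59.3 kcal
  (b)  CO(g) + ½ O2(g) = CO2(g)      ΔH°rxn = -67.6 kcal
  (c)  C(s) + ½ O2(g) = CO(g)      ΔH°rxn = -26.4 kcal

ΔH°rxn = 64.3 kcal

(a) as written (C3H6O(l) already on the product side): -59.3 kcal
(b) reversed and × 3 (CO2(g) must end up as a reactant; ×3 to match 3 CO2(g) in the target): (-3)·(-67.6) = +202.8 kcal
(c) × 3: (3)·(-26.4) = -79.2 kcal
ΔH°rxn = (-59.3) + (+202.8) + (-79.2) = 64.3 kcal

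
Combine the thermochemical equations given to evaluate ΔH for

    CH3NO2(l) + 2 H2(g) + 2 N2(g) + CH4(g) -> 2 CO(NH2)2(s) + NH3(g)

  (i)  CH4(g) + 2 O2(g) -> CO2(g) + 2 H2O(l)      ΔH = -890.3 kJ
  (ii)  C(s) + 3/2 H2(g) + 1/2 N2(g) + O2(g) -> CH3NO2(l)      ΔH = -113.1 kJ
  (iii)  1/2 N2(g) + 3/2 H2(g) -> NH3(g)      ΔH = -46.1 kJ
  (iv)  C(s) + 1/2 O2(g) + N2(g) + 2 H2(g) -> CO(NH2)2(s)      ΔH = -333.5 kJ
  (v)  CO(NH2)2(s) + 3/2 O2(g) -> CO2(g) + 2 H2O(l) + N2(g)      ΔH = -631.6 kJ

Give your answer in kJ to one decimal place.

ΔH = -525.2 kJ

(i) as written (CH4(g) already on the reactant side): -890.3 kJ
(ii) reversed (reverse to put CH3NO2(l) on the reactant side): +113.1 kJ
(iii) as written (NH3(g) already on the product side): -46.1 kJ
(iv) as written: -333.5 kJ
(v) reversed: +631.6 kJ
Combining the equations, ΔH = (-890.3) + (+113.1) + (-46.1) + (-333.5) + (+631.6) = -525.2 kJ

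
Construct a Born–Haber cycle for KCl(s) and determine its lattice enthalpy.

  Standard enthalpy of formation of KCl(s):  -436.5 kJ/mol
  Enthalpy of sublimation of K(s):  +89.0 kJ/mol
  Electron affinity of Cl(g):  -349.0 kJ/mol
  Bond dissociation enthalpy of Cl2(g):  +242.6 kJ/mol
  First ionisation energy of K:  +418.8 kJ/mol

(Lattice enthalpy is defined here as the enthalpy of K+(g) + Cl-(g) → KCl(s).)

ΔHf° = 1·ΔHsub + 1·(ΣIE) + 1/2·D(Cl2) + 1·EA + U
-436.5 = 1·(+89.0) + 1·(+418.8) + 1/2·(+242.6) + 1·(-349.0) + U
U = -436.5 − (+280.1) = -716.6 kJ/mol

U = -716.6 kJ/mol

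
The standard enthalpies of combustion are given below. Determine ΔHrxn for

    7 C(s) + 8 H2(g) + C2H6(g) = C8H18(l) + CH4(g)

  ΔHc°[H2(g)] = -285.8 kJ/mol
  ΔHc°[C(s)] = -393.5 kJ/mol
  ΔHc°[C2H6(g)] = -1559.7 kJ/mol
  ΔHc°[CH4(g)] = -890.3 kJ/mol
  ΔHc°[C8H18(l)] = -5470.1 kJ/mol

With combustion enthalpies, reactants minus products:
= [7·(-393.5) + 8·(-285.8) + 1·(-1559.7)] − [1·(-5470.1) + 1·(-890.3)]
= -240.2 kJ/mol

ΔHrxn = -240.2 kJ/mol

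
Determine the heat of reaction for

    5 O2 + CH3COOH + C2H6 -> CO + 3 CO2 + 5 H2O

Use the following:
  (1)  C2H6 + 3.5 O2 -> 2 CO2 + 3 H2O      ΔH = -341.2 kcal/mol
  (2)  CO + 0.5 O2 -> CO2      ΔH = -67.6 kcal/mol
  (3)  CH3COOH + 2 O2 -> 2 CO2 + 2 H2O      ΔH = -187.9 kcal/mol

(1) as written (C2H6 already on the reactant side): -341.2 kcal/mol
(2) reversed (CO must end up as a product): +67.6 kcal/mol
(3) as written (CH3COOH already on the reactant side): -187.9 kcal/mol
ΔH = (-341.2) + (+67.6) + (-187.9) = -461.5 kcal/mol

ΔH = -461.5 kcal/mol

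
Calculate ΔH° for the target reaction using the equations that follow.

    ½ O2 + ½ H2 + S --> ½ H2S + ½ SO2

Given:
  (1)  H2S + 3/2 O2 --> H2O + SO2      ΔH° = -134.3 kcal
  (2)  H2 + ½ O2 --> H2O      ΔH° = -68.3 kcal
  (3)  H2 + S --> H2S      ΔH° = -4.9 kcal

(1) × 1/2 (×1/2 to match 1/2 SO2 in the target): (1/2)·(-134.3) = -67.15 kcal
(2) reversed and × 1/2: (-1/2)·(-68.3) = +34.15 kcal
(3) as written (S already on the reactant side): -4.9 kcal
ΔH° = (-67.15) + (+34.15) + (-4.9) = -37.9 kcal

ΔH° = -37.9 kcal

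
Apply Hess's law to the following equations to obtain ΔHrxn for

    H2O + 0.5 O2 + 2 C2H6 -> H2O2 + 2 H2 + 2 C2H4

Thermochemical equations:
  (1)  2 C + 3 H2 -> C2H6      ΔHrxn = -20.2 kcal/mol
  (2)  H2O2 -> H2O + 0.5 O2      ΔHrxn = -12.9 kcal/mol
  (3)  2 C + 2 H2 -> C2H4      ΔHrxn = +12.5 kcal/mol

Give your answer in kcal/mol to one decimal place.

(1) reversed and × 2: (-2)·(-20.2) = +40.4 kcal/mol
(2) reversed: +12.9 kcal/mol
(3) × 2: (2)·(+12.5) = +25.0 kcal/mol
Summing the manipulated equations, ΔHrxn = (+40.4) + (+12.9) + (+25.0) = 78.3 kcal/mol

ΔHrxn = 78.3 kcal/mol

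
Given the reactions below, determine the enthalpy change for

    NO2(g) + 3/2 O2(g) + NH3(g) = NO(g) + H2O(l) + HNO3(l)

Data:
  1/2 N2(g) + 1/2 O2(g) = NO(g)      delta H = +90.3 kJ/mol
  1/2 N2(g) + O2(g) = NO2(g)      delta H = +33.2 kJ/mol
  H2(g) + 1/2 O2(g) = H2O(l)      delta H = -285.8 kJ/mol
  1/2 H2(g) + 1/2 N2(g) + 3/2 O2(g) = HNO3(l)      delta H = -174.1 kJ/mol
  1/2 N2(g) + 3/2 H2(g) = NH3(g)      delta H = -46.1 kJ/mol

equation 1 as written (NO(g) already on the product side): +90.3 kJ/mol
equation 2 reversed (NO2(g) must end up as a reactant): -33.2 kJ/mol
equation 3 as written (H2O(l) already on the product side): -285.8 kJ/mol
equation 4 as written (HNO3(l) already on the product side): -174.1 kJ/mol
equation 5 reversed (NH3(g) must end up as a reactant): +46.1 kJ/mol
Since enthalpy is a state function, delta H = (+90.3) + (-33.2) + (-285.8) + (-174.1) + (+46.1) = -356.7 kJ/mol

delta H = -356.7 kJ/mol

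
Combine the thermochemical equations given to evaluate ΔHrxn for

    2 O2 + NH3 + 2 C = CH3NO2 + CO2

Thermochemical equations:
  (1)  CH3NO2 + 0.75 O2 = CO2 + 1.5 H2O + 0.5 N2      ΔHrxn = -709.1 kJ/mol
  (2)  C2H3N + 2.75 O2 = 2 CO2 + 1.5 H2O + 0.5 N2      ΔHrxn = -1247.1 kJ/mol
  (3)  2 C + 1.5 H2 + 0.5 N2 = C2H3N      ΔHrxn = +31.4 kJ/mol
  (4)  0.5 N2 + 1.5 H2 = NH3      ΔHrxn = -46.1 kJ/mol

ΔHrxn = -460.5 kJ/mol

(1) reversed: +709.1 kJ/mol
(2) as written: -1247.1 kJ/mol
(3) as written: +31.4 kJ/mol
(4) reversed: +46.1 kJ/mol
Combining the equations, ΔHrxn = (+709.1) + (-1247.1) + (+31.4) + (+46.1) = -460.5 kJ/mol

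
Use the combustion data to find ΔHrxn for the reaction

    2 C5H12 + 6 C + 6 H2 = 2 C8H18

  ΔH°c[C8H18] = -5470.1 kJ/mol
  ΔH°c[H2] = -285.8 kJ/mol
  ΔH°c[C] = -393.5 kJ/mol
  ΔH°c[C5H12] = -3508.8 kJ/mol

ΔHrxn = -153.2 kJ/mol

Using ΔH = Σ nΔHc°(reactants) − Σ nΔHc°(products):
= [2·(-3508.8) + 6·(-393.5) + 6·(-285.8)] − [2·(-5470.1)]
= -153.2 kJ/mol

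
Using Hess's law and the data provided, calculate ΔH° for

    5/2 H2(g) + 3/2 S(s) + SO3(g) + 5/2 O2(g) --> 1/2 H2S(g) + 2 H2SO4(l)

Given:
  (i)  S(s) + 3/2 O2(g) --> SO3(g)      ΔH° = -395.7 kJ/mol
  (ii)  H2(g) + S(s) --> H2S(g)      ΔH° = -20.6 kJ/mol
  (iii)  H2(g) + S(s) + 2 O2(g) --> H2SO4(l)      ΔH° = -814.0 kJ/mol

ΔH° = -1242.6 kJ/mol

(i) reversed (SO3(g) must end up as a reactant): +395.7 kJ/mol
(ii) × 1/2 (×1/2 to match 1/2 H2S(g) in the target): (1/2)·(-20.6) = -10.3 kJ/mol
(iii) × 2 (×2 to match 2 H2SO4(l) in the target): (2)·(-814.0) = -1628.0 kJ/mol
ΔH° = (+395.7) + (-10.3) + (-1628.0) = -1242.6 kJ/mol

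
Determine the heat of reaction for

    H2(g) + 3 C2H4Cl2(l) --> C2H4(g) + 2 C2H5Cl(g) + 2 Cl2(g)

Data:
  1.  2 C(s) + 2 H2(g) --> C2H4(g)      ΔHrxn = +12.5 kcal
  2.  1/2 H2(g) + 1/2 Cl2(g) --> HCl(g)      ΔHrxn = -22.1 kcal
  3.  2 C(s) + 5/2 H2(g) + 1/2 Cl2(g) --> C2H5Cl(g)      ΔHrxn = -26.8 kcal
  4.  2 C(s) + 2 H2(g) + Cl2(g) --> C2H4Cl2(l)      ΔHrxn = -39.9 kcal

ΔHrxn = 78.6 kcal

eq. 1 as written: +12.5 kcal
eq. 2: not needed.
eq. 3 × 2: (2)·(-26.8) = -53.6 kcal
eq. 4 reversed and × 3: (-3)·(-39.9) = +119.7 kcal
Since enthalpy is a state function, ΔHrxn = (+12.5) + (-53.6) + (+119.7) = 78.6 kcal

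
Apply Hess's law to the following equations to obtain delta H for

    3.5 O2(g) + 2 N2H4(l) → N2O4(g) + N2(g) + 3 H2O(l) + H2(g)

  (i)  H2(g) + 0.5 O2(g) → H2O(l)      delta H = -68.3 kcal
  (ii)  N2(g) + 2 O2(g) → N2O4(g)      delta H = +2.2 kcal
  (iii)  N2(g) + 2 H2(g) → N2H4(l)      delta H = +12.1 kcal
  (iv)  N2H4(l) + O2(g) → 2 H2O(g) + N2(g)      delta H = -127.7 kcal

delta H = -226.9 kcal

(i) × 3: (3)·(-68.3) = -204.9 kcal
(ii) as written: +2.2 kcal
(iii) reversed and × 2: (-2)·(+12.1) = -24.2 kcal
(iv): not needed.
By Hess's law, delta H = (3)·(-68.3) + (1)·(+2.2) + (-2)·(+12.1) = -226.9 kcal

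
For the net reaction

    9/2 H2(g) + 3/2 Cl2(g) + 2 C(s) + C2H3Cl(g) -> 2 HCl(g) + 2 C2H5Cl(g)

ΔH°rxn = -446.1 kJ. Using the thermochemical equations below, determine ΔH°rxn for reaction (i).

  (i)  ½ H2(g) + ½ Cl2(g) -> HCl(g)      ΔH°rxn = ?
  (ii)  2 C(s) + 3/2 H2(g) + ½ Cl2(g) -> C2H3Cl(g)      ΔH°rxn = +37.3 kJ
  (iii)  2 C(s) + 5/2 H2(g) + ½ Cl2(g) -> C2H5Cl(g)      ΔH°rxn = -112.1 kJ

ΔH°rxn = -92.3 kJ

(i) × 2 (×2 to match 2 HCl(g) in the target): contributes 2·x
(ii) reversed (reverse to put C2H3Cl(g) on the reactant side): -37.3 kJ
(iii) × 2 (×2 to match 2 C2H5Cl(g) in the target): (2)·(-112.1) = -224.2 kJ
-446.1 = (-37.3) + (-224.2) + 2·x
x = (-446.1 − (-261.5)) / (2) = -92.3 kJ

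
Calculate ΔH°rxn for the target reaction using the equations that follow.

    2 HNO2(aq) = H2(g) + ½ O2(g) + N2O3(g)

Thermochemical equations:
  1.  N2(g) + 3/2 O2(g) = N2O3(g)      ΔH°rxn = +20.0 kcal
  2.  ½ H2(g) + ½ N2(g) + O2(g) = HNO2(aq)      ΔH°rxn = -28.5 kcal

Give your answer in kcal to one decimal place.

ΔH°rxn = 77.0 kcal

eq. 1 as written (N2O3(g) already on the product side): +20.0 kcal
eq. 2 reversed and × 2 (HNO2(aq) must end up as a reactant; scale by 2 for the 2 HNO2(aq)): (-2)·(-28.5) = +57.0 kcal
Since enthalpy is a state function, ΔH°rxn = (+20.0) + (+57.0) = 77.0 kcal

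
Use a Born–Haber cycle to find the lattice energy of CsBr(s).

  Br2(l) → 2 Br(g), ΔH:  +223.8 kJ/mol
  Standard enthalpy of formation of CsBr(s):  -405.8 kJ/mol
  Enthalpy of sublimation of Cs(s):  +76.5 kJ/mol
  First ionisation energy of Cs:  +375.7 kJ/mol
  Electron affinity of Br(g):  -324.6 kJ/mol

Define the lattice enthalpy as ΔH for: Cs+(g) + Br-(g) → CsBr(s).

U = -645.3 kJ/mol

ΔHf° = 1·ΔHsub + 1·(ΣIE) + 1/2·D(Br2) + 1·EA + U
-405.8 = 1·(+76.5) + 1·(+375.7) + 1/2·(+223.8) + 1·(-324.6) + U
U = -405.8 − (+239.5) = -645.3 kJ/mol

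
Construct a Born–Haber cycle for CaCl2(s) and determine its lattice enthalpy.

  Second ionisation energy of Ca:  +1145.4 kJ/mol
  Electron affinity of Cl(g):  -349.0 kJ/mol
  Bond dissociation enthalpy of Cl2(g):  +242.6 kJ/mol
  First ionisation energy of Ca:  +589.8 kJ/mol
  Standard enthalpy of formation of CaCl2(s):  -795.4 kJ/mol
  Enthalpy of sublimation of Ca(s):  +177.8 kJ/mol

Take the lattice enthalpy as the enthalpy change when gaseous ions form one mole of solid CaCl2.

U = -2253.0 kJ/mol

ΔHf° = 1·ΔHsub + 1·(ΣIE) + 1·D(Cl2) + 2·EA + U
-795.4 = 1·(+177.8) + 1·(+1735.2) + 1·(+242.6) + 2·(-349.0) + U
U = -795.4 − (+1457.6) = -2253.0 kJ/mol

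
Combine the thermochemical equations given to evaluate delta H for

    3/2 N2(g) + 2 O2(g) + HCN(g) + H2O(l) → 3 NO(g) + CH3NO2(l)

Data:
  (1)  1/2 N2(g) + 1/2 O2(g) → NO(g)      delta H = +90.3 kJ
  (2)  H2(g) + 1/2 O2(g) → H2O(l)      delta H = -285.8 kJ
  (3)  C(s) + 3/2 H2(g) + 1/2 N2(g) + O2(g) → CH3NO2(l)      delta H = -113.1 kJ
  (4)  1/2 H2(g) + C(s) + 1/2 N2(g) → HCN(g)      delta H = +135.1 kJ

delta H = 308.5 kJ

(1) × 3 (scale by 3 for the 3 NO(g)): (3)·(+90.3) = +270.9 kJ
(2) reversed (reverse to put H2O(l) on the reactant side): +285.8 kJ
(3) as written (CH3NO2(l) already on the product side): -113.1 kJ
(4) reversed (HCN(g) must end up as a reactant): -135.1 kJ
Summing the manipulated equations, delta H = (3)·(+90.3) + (-1)·(-285.8) + (1)·(-113.1) + (-1)·(+135.1) = 308.5 kJ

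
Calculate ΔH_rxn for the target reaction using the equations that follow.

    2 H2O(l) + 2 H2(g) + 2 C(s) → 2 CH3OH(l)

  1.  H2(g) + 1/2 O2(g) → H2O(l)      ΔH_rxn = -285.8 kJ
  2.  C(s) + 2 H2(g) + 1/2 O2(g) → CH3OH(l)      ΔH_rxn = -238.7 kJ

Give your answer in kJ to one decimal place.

ΔH_rxn = 94.2 kJ

eq. 1 reversed and × 2 (reverse to put H2O(l) on the reactant side; scale by 2 for the 2 H2O(l)): (-2)·(-285.8) = +571.6 kJ
eq. 2 × 2 (scale by 2 for the 2 CH3OH(l)): (2)·(-238.7) = -477.4 kJ
Summing the manipulated equations, ΔH_rxn = (+571.6) + (-477.4) = 94.2 kJ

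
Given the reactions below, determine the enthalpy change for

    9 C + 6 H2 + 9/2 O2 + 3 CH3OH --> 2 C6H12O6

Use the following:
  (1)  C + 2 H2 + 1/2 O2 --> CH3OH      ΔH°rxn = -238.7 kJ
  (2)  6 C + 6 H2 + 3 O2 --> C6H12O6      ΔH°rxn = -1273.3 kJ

ΔH°rxn = -1830.5 kJ

(1) reversed and × 3 (CH3OH must end up as a reactant; scale by 3 for the 3 CH3OH): (-3)·(-238.7) = +716.1 kJ
(2) × 2 (scale by 2 for the 2 C6H12O6): (2)·(-1273.3) = -2546.6 kJ
Since enthalpy is a state function, ΔH°rxn = (+716.1) + (-2546.6) = -1830.5 kJ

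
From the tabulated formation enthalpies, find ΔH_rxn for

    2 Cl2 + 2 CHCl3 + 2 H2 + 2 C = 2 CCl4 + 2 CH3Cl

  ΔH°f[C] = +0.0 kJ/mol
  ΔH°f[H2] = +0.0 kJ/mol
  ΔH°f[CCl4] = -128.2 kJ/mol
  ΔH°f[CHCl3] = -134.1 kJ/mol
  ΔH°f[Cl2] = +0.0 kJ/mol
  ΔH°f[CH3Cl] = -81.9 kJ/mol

ΔH°rxn = Σ nΔHf°(products) − Σ nΔHf°(reactants).
Products: 2·(-128.2) + 2·(-81.9) = -420.2
Reactants: 2·(+0.0) + 2·(-134.1) + 2·(+0.0) + 2·(+0.0) = -268.2
ΔH_rxn = (-420.2) − (-268.2) = -152.0 kJ/mol

ΔH_rxn = -152.0 kJ/mol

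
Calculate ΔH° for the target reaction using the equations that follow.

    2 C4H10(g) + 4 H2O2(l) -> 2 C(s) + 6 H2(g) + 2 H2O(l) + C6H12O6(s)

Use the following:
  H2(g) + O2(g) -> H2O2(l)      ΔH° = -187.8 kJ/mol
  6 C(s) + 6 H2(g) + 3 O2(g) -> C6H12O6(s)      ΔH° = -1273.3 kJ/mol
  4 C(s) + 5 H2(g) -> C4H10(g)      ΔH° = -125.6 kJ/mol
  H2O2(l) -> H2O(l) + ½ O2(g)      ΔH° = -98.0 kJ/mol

equation 1 reversed and × 2: (-2)·(-187.8) = +375.6 kJ/mol
equation 2 as written: -1273.3 kJ/mol
equation 3 reversed and × 2: (-2)·(-125.6) = +251.2 kJ/mol
equation 4 × 2: (2)·(-98.0) = -196.0 kJ/mol
ΔH° = (-2)·(-187.8) + (1)·(-1273.3) + (-2)·(-125.6) + (2)·(-98.0) = -842.5 kJ/mol

ΔH° = -842.5 kJ/mol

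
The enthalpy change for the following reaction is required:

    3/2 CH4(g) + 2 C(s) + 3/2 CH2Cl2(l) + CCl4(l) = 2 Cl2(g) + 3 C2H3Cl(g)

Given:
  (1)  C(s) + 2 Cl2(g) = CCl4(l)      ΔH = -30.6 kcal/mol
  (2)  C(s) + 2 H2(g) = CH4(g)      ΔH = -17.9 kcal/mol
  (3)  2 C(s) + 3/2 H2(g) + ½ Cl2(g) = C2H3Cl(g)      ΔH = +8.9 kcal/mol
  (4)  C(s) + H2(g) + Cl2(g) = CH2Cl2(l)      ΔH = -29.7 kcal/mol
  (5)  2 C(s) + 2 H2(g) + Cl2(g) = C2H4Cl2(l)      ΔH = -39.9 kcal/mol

ΔH = 128.7 kcal/mol

(1) reversed (CCl4(l) must end up as a reactant): +30.6 kcal/mol
(2) reversed and × 3/2 (reverse to put CH4(g) on the reactant side; scale by 3/2 for the 3/2 CH4(g)): (-3/2)·(-17.9) = +26.85 kcal/mol
(3) × 3 (×3 to match 3 C2H3Cl(g) in the target): (3)·(+8.9) = +26.7 kcal/mol
(4) reversed and × 3/2 (reverse to put CH2Cl2(l) on the reactant side; ×3/2 to match 3/2 CH2Cl2(l) in the target): (-3/2)·(-29.7) = +44.55 kcal/mol
(5): not needed (C2H4Cl2(l) appears nowhere else).
Summing the manipulated equations, ΔH = (+30.6) + (+26.85) + (+26.7) + (+44.55) = 128.7 kcal/mol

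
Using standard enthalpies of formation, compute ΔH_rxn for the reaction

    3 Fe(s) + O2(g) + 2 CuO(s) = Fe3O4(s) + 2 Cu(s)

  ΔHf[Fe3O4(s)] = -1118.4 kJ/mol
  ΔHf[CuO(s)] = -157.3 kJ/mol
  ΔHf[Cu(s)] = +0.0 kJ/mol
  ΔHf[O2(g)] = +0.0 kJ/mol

ΔH_rxn = -803.8 kJ/mol

ΔH°rxn = Σ nΔHf°(products) − Σ nΔHf°(reactants).
Products: 1·(-1118.4) + 2·(+0.0) = -1118.4
Reactants: 3·(+0.0) + 1·(+0.0) + 2·(-157.3) = -314.6
ΔH_rxn = (-1118.4) − (-314.6) = -803.8 kJ/mol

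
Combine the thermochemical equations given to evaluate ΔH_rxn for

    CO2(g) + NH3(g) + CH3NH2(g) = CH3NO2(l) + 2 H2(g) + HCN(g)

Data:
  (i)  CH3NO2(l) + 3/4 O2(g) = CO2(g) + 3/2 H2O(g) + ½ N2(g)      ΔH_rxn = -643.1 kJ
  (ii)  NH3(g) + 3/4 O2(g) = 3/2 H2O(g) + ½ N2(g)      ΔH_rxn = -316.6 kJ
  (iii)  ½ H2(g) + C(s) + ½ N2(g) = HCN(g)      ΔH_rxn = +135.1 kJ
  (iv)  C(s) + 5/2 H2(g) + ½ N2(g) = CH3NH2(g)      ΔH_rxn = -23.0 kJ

(i) reversed: +643.1 kJ
(ii) as written: -316.6 kJ
(iii) as written: +135.1 kJ
(iv) reversed: +23.0 kJ
ΔH_rxn = (-1)·(-643.1) + (1)·(-316.6) + (1)·(+135.1) + (-1)·(-23.0) = 484.6 kJ

ΔH_rxn = 484.6 kJ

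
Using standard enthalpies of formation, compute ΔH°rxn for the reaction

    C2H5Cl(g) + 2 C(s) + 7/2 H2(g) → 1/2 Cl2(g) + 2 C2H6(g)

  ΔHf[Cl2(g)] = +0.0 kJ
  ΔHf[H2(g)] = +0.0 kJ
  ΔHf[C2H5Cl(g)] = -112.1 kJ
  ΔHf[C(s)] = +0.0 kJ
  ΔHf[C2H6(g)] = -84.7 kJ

ΔH°rxn = -57.3 kJ

Products: 1/2·(+0.0) + 2·(-84.7) = -169.4
Reactants: 1·(-112.1) + 2·(+0.0) + 7/2·(+0.0) = -112.1
ΔH°rxn = (-169.4) − (-112.1) = -57.3 kJ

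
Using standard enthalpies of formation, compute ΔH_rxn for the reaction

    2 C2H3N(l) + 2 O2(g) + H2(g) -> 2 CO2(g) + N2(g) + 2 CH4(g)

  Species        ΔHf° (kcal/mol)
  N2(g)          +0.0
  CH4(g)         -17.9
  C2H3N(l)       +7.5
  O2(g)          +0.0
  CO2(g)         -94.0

Products: 2·(-94.0) + 1·(+0.0) + 2·(-17.9) = -223.8
Reactants: 2·(+7.5) + 2·(+0.0) + 1·(+0.0) = +15.0
ΔH_rxn = (-223.8) − (+15.0) = -238.8 kcal/mol

ΔH_rxn = -238.8 kcal/mol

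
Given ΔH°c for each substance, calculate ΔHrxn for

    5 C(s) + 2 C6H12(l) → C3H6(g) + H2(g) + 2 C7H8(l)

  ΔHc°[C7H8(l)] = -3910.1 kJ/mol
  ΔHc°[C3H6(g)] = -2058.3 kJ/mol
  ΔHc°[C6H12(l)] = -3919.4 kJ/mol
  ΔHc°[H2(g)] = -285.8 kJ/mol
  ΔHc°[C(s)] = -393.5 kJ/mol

With combustion enthalpies, reactants minus products:
= [5·(-393.5) + 2·(-3919.4)] − [1·(-2058.3) + 1·(-285.8) + 2·(-3910.1)]
= 358.0 kJ/mol

ΔHrxn = 358.0 kJ/mol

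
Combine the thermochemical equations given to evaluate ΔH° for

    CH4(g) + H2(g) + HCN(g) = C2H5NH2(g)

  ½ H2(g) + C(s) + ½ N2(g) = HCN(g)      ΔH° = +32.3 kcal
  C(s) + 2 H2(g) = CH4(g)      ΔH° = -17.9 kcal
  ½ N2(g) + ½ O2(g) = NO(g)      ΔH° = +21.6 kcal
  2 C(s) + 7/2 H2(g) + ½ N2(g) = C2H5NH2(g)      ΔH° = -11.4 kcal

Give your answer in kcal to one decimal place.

equation 1 reversed (reverse to put HCN(g) on the reactant side): -32.3 kcal
equation 2 reversed (reverse to put CH4(g) on the reactant side): +17.9 kcal
equation 3: not needed (O2(g) appears nowhere else).
equation 4 as written (C2H5NH2(g) already on the product side): -11.4 kcal
By Hess's law, ΔH° = (-1)·(+32.3) + (-1)·(-17.9) + (1)·(-11.4) = -25.8 kcal

ΔH° = -25.8 kcal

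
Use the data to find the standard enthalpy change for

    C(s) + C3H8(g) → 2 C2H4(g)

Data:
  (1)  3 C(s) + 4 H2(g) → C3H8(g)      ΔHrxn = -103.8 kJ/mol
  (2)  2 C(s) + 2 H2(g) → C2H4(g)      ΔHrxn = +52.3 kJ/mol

(1) reversed (reverse to put C3H8(g) on the reactant side): +103.8 kJ/mol
(2) × 2 (scale by 2 for the 2 C2H4(g)): (2)·(+52.3) = +104.6 kJ/mol
Combining the equations, ΔHrxn = (-1)·(-103.8) + (2)·(+52.3) = 208.4 kJ/mol

ΔHrxn = 208.4 kJ/mol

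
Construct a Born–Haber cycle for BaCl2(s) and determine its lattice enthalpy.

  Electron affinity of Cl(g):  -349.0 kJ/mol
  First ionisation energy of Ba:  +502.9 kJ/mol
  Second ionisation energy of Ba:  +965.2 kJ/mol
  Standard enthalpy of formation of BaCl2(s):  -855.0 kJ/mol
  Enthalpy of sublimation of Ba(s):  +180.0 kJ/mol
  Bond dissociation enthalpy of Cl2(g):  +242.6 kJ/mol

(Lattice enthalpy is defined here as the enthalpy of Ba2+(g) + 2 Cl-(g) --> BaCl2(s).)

ΔHf° = 1·ΔHsub + 1·(ΣIE) + 1·D(Cl2) + 2·EA + U
-855.0 = 1·(+180.0) + 1·(+1468.1) + 1·(+242.6) + 2·(-349.0) + U
U = -855.0 − (+1192.7) = -2047.7 kJ/mol

U = -2047.7 kJ/mol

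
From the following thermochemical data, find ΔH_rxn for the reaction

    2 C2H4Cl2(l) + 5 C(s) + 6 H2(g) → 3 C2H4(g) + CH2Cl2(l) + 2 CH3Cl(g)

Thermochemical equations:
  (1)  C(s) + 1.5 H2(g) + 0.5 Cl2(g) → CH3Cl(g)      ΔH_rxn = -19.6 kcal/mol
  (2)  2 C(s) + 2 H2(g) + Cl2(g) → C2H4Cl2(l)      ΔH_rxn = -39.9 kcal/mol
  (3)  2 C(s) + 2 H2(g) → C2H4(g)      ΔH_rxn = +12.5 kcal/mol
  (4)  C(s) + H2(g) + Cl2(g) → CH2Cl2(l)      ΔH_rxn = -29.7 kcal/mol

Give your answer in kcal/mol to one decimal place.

(1) × 2: (2)·(-19.6) = -39.2 kcal/mol
(2) reversed and × 2: (-2)·(-39.9) = +79.8 kcal/mol
(3) × 3: (3)·(+12.5) = +37.5 kcal/mol
(4) as written: -29.7 kcal/mol
ΔH_rxn = (2)·(-19.6) + (-2)·(-39.9) + (3)·(+12.5) + (1)·(-29.7) = 48.4 kcal/mol

ΔH_rxn = 48.4 kcal/mol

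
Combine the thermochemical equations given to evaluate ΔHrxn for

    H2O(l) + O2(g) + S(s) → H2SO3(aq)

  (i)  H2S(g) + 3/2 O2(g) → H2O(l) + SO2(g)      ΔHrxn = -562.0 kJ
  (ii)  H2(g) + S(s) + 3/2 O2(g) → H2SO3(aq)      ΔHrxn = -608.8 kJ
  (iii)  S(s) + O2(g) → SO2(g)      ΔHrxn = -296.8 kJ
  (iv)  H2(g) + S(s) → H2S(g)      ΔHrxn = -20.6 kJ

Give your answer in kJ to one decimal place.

ΔHrxn = -323.0 kJ

(i) reversed (reverse to put H2O(l) on the reactant side): +562.0 kJ
(ii) as written (H2SO3(aq) already on the product side): -608.8 kJ
(iii) as written: -296.8 kJ
(iv) reversed: +20.6 kJ
Since enthalpy is a state function, ΔHrxn = (-1)·(-562.0) + (1)·(-608.8) + (1)·(-296.8) + (-1)·(-20.6) = -323.0 kJ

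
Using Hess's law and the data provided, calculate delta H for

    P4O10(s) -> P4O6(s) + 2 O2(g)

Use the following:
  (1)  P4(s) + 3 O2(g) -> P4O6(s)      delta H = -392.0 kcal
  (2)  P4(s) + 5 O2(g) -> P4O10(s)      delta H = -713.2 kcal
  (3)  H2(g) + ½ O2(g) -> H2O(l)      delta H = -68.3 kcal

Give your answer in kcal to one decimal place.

delta H = 321.2 kcal

(1) as written: -392.0 kcal
(2) reversed: +713.2 kcal
(3): not needed.
Combining the equations, delta H = (-392.0) + (+713.2) = 321.2 kcal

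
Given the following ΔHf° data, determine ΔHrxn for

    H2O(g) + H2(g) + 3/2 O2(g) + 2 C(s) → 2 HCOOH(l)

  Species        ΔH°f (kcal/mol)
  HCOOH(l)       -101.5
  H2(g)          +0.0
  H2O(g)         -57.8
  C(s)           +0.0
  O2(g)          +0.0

ΔHrxn = -145.2 kcal/mol

Products: 2·(-101.5) = -203.0
Reactants: 1·(-57.8) + 1·(+0.0) + 3/2·(+0.0) + 2·(+0.0) = -57.8
ΔHrxn = (-203.0) − (-57.8) = -145.2 kcal/mol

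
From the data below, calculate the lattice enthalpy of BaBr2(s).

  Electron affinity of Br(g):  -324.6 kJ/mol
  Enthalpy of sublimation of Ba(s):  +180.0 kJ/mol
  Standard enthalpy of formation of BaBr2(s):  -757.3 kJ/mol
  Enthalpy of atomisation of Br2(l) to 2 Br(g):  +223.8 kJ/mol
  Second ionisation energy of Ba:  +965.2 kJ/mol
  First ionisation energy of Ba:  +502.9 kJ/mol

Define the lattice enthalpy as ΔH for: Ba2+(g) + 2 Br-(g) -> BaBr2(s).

ΔHf° = 1·ΔHsub + 1·(ΣIE) + 1·D(Br2) + 2·EA + U
-757.3 = 1·(+180.0) + 1·(+1468.1) + 1·(+223.8) + 2·(-324.6) + U
U = -757.3 − (+1222.7) = -1980.0 kJ/mol

U = -1980.0 kJ/mol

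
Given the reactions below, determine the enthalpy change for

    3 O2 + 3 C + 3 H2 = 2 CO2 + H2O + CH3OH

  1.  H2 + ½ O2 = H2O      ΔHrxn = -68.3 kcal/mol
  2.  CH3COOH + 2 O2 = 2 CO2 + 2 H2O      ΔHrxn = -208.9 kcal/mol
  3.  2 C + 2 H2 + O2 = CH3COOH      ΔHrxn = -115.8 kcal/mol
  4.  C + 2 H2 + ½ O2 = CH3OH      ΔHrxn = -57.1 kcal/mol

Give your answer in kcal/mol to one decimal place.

eq. 1 reversed: +68.3 kcal/mol
eq. 2 as written (CO2 already on the product side): -208.9 kcal/mol
eq. 3 as written: -115.8 kcal/mol
eq. 4 as written (CH3OH already on the product side): -57.1 kcal/mol
Since enthalpy is a state function, ΔHrxn = (-1)·(-68.3) + (1)·(-208.9) + (1)·(-115.8) + (1)·(-57.1) = -313.5 kcal/mol

ΔHrxn = -313.5 kcal/mol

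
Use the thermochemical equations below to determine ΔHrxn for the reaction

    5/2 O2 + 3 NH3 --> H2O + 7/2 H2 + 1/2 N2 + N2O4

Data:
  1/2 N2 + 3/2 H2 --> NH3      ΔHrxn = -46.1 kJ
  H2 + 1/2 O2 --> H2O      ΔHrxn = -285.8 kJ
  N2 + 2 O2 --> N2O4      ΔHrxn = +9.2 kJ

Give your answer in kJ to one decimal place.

equation 1 reversed and × 3: (-3)·(-46.1) = +138.3 kJ
equation 2 as written: -285.8 kJ
equation 3 as written: +9.2 kJ
ΔHrxn = (+138.3) + (-285.8) + (+9.2) = -138.3 kJ

ΔHrxn = -138.3 kJ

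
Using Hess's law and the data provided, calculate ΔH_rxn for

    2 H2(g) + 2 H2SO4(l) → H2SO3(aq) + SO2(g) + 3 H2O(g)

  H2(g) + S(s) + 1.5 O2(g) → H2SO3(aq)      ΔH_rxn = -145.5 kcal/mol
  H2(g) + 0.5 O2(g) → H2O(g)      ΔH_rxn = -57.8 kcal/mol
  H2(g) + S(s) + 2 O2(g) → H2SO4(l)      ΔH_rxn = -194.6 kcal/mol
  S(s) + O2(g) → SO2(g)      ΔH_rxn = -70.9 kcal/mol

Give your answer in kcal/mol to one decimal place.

ΔH_rxn = -0.6 kcal/mol

equation 1 as written (H2SO3(aq) already on the product side): -145.5 kcal/mol
equation 2 × 3 (×3 to match 3 H2O(g) in the target): (3)·(-57.8) = -173.4 kcal/mol
equation 3 reversed and × 2 (H2SO4(l) must end up as a reactant; ×2 to match 2 H2SO4(l) in the target): (-2)·(-194.6) = +389.2 kcal/mol
equation 4 as written (SO2(g) already on the product side): -70.9 kcal/mol
By Hess's law, ΔH_rxn = (1)·(-145.5) + (3)·(-57.8) + (-2)·(-194.6) + (1)·(-70.9) = -0.6 kcal/mol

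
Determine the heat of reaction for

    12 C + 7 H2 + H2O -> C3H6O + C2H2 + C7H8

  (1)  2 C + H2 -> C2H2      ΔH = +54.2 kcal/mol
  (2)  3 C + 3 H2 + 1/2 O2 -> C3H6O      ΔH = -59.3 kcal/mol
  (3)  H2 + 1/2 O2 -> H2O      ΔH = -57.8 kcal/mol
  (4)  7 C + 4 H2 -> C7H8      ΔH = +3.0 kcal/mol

ΔH = 55.7 kcal/mol

(1) as written (C2H2 already on the product side): +54.2 kcal/mol
(2) as written (C3H6O already on the product side): -59.3 kcal/mol
(3) reversed (H2O must end up as a reactant): +57.8 kcal/mol
(4) as written (C7H8 already on the product side): +3.0 kcal/mol
ΔH = (1)·(+54.2) + (1)·(-59.3) + (-1)·(-57.8) + (1)·(+3.0) = 55.7 kcal/mol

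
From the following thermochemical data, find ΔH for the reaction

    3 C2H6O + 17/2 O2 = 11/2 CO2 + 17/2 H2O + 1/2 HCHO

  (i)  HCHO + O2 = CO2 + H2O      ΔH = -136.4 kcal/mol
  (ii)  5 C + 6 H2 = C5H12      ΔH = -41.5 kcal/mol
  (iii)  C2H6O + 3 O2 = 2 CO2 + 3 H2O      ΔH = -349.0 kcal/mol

ΔH = -978.8 kcal/mol

(i) reversed and × 1/2: (-1/2)·(-136.4) = +68.2 kcal/mol
(ii): not needed.
(iii) × 3: (3)·(-349.0) = -1047.0 kcal/mol
Since enthalpy is a state function, ΔH = (-1/2)·(-136.4) + (3)·(-349.0) = -978.8 kcal/mol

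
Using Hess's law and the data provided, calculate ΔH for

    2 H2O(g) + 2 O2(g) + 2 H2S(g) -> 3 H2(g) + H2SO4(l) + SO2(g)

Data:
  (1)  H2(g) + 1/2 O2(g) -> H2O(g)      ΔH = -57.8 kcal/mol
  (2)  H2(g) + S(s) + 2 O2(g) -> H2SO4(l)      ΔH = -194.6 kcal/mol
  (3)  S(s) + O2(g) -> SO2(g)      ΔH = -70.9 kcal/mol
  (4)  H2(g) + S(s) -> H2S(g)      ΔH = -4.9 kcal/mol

(1) reversed and × 2 (H2O(g) must end up as a reactant; ×2 to match 2 H2O(g) in the target): (-2)·(-57.8) = +115.6 kcal/mol
(2) as written (H2SO4(l) already on the product side): -194.6 kcal/mol
(3) as written (SO2(g) already on the product side): -70.9 kcal/mol
(4) reversed and × 2 (reverse to put H2S(g) on the reactant side; ×2 to match 2 H2S(g) in the target): (-2)·(-4.9) = +9.8 kcal/mol
Since enthalpy is a state function, ΔH = (+115.6) + (-194.6) + (-70.9) + (+9.8) = -140.1 kcal/mol

ΔH = -140.1 kcal/mol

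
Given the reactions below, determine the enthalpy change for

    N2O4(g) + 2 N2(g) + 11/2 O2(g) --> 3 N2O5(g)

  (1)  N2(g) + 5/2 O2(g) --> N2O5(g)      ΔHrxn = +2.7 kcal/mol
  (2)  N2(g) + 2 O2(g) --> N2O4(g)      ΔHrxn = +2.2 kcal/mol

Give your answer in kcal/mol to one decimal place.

ΔHrxn = 5.9 kcal/mol

(1) × 3: (3)·(+2.7) = +8.1 kcal/mol
(2) reversed: -2.2 kcal/mol
Combining the equations, ΔHrxn = (+8.1) + (-2.2) = 5.9 kcal/mol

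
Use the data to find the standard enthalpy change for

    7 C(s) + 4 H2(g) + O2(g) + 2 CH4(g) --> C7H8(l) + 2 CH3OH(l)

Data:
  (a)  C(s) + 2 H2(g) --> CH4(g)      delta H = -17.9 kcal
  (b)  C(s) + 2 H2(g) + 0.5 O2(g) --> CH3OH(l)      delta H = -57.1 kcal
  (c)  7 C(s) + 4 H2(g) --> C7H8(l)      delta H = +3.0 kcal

(a) reversed and × 2 (reverse to put CH4(g) on the reactant side; ×2 to match 2 CH4(g) in the target): (-2)·(-17.9) = +35.8 kcal
(b) × 2 (×2 to match 2 CH3OH(l) in the target): (2)·(-57.1) = -114.2 kcal
(c) as written (C7H8(l) already on the product side): +3.0 kcal
Summing the manipulated equations, delta H = (-2)·(-17.9) + (2)·(-57.1) + (1)·(+3.0) = -75.4 kcal

delta H = -75.4 kcal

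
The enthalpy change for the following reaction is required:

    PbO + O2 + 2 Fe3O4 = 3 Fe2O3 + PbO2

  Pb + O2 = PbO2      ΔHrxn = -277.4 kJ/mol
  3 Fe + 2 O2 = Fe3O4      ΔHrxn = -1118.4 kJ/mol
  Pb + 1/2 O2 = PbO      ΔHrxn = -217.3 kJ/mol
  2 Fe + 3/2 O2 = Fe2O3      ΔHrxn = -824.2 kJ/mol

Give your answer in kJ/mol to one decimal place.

equation 1 as written (PbO2 already on the product side): -277.4 kJ/mol
equation 2 reversed and × 2 (Fe3O4 must end up as a reactant; scale by 2 for the 2 Fe3O4): (-2)·(-1118.4) = +2236.8 kJ/mol
equation 3 reversed (reverse to put PbO on the reactant side): +217.3 kJ/mol
equation 4 × 3 (scale by 3 for the 3 Fe2O3): (3)·(-824.2) = -2472.6 kJ/mol
ΔHrxn = (1)·(-277.4) + (-2)·(-1118.4) + (-1)·(-217.3) + (3)·(-824.2) = -295.9 kJ/mol

ΔHrxn = -295.9 kJ/mol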